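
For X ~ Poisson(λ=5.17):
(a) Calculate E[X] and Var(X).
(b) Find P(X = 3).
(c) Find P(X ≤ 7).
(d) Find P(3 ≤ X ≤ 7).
(a) E[X] = 5.1700, Var(X) = 5.1700
(b) P(X = 3) = 0.130924
(c) P(X ≤ 7) = 0.848280
(d) P(3 ≤ X ≤ 7) = 0.737235

We have X ~ Poisson(λ=5.17).

(a) Moments:
E[X] = 5.1700
Var(X) = 5.1700
σ = √Var(X) = 2.2738

(b) Point probability using PMF:
P(X = 3) = 0.130924

(c) Cumulative probability using CDF:
P(X ≤ 7) = F(7) = 0.848280

(d) Range probability:
P(3 ≤ X ≤ 7) = P(X ≤ 7) - P(X ≤ 2)
                   = F(7) - F(2)
                   = 0.848280 - 0.111045
                   = 0.737235

This means approximately 73.7% of outcomes fall in the interval [3, 7].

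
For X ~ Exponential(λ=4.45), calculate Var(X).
0.0505

We have X ~ Exponential(λ=4.45).

For an Exponential distribution with λ=4.45:
Var(X) = 0.0505

The variance measures the spread of the distribution around the mean.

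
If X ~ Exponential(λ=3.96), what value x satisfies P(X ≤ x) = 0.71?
0.3126

We have X ~ Exponential(λ=3.96).

We want to find x such that P(X ≤ x) = 0.71.

This is the 71st percentile, which means 71% of values fall below this point.

Using the inverse CDF (quantile function):
x = F⁻¹(0.71) = 0.3126

Verification: P(X ≤ 0.3126) = 0.71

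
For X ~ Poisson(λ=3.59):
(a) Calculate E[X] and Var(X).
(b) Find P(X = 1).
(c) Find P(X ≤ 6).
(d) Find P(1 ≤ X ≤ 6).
(a) E[X] = 3.5900, Var(X) = 3.5900
(b) P(X = 1) = 0.099078
(c) P(X ≤ 6) = 0.927550
(d) P(1 ≤ X ≤ 6) = 0.899952

We have X ~ Poisson(λ=3.59).

(a) Moments:
E[X] = 3.5900
Var(X) = 3.5900
σ = √Var(X) = 1.8947

(b) Point probability using PMF:
P(X = 1) = 0.099078

(c) Cumulative probability using CDF:
P(X ≤ 6) = F(6) = 0.927550

(d) Range probability:
P(1 ≤ X ≤ 6) = P(X ≤ 6) - P(X ≤ 0)
                   = F(6) - F(0)
                   = 0.927550 - 0.027598
                   = 0.899952

This means approximately 90.0% of outcomes fall in the interval [1, 6].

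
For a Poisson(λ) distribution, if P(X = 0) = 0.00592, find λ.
λ = 5.1294

For a Poisson(λ) distribution, the PMF at 0 is:
P(X = 0) = λ^0 e^(-λ) / 0! = e^(-λ)

Given P(X = 0) = 0.00592:
e^(-λ) = 0.00592
-λ = ln(0.00592)
λ = -ln(0.00592) = 5.1294

Verification: e^(-5.1294) = 0.00592 ✓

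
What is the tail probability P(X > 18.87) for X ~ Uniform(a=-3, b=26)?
0.245862

We have X ~ Uniform(a=-3, b=26).

P(X > 18.87) = 1 - P(X ≤ 18.87)
                = 1 - F(18.87)
                = 1 - 0.754138
                = 0.245862

So there's approximately a 24.6% chance that X exceeds 18.87.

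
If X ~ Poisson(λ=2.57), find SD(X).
1.6031

We have X ~ Poisson(λ=2.57).

For a Poisson distribution with λ=2.57:
σ = √Var(X) = 1.6031

The standard deviation is the square root of the variance.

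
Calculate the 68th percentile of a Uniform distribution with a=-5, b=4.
1.1200

We have X ~ Uniform(a=-5, b=4).

We want to find x such that P(X ≤ x) = 0.68.

This is the 68th percentile, which means 68% of values fall below this point.

Using the inverse CDF (quantile function):
x = F⁻¹(0.68) = 1.1200

Verification: P(X ≤ 1.1200) = 0.68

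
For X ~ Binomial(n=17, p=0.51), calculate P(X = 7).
0.139260

We have X ~ Binomial(n=17, p=0.51).

For a Binomial distribution, the PMF gives us the probability of each outcome.

Using the PMF formula:
P(X = 7) = 0.139260

Rounded to 4 decimal places: 0.1393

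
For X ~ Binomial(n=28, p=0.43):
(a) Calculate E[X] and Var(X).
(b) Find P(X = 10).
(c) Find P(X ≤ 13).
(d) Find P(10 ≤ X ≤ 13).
(a) E[X] = 12.0400, Var(X) = 6.8628
(b) P(X = 10) = 0.114411
(c) P(X ≤ 13) = 0.713068
(d) P(10 ≤ X ≤ 13) = 0.546730

We have X ~ Binomial(n=28, p=0.43).

(a) Moments:
E[X] = 12.0400
Var(X) = 6.8628
σ = √Var(X) = 2.6197

(b) Point probability using PMF:
P(X = 10) = 0.114411

(c) Cumulative probability using CDF:
P(X ≤ 13) = F(13) = 0.713068

(d) Range probability:
P(10 ≤ X ≤ 13) = P(X ≤ 13) - P(X ≤ 9)
                   = F(13) - F(9)
                   = 0.713068 - 0.166338
                   = 0.546730

This means approximately 54.7% of outcomes fall in the interval [10, 13].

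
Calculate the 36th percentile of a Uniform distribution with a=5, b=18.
9.6800

We have X ~ Uniform(a=5, b=18).

We want to find x such that P(X ≤ x) = 0.36.

This is the 36th percentile, which means 36% of values fall below this point.

Using the inverse CDF (quantile function):
x = F⁻¹(0.36) = 9.6800

Verification: P(X ≤ 9.6800) = 0.36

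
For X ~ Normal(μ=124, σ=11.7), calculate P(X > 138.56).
0.106668

We have X ~ Normal(μ=124, σ=11.7).

P(X > 138.56) = 1 - P(X ≤ 138.56)
                = 1 - F(138.56)
                = 1 - 0.893332
                = 0.106668

So there's approximately a 10.7% chance that X exceeds 138.56.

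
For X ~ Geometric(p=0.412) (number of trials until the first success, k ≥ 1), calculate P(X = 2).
0.242256

We have X ~ Geometric(p=0.412) (number of trials until the first success, k ≥ 1).

For a Geometric distribution, the PMF gives us the probability of each outcome.

Using the PMF formula:
P(X = 2) = 0.242256

Rounded to 4 decimal places: 0.2423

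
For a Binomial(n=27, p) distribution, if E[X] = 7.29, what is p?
p = 0.27

For a Binomial(n, p) distribution:
E[X] = n × p

Given n = 27 and E[X] = 7.29:
7.29 = 27 × p
p = 7.29 / 27 = 0.27

Verification: Binomial(27, 0.27) has E[X] = 7.29 ✓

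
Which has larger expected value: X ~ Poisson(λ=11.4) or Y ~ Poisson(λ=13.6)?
Y has larger mean (13.6000 > 11.4000)

Compute the expected value for each distribution:

X ~ Poisson(λ=11.4):
E[X] = 11.4000

Y ~ Poisson(λ=13.6):
E[Y] = 13.6000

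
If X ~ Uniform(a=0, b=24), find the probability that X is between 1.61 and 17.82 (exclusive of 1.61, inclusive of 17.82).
0.675417

We have X ~ Uniform(a=0, b=24).

To find P(1.61 < X ≤ 17.82), we use:
P(1.61 < X ≤ 17.82) = P(X ≤ 17.82) - P(X ≤ 1.61)
                 = F(17.82) - F(1.61)
                 = 0.742500 - 0.067083
                 = 0.675417

So there's approximately a 67.5% chance that X falls in this range.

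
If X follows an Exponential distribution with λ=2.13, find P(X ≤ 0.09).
0.174446

We have X ~ Exponential(λ=2.13).

The CDF gives us P(X ≤ k).

Using the CDF:
P(X ≤ 0.09) = 0.174446

This means there's approximately a 17.4% chance that X is at most 0.09.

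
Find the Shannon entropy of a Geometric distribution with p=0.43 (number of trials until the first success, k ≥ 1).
1.5891 nats

We have X ~ Geometric(p=0.43) (number of trials until the first success, k ≥ 1).

The Shannon entropy measures the uncertainty or information content of the distribution.

For a Geometric distribution with p=0.43 (number of trials until the first success, k ≥ 1):
H(X) = 1.5891 nats

(In bits, this would be 2.2926 bits.)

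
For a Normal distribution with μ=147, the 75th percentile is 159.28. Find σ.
σ = 18.2064

For X ~ Normal(μ, σ), the p-th percentile satisfies x = μ + z_p × σ,
where z_p = Φ⁻¹(p) is the standard normal quantile.

Step 1: z_{0.75} = Φ⁻¹(0.75) = 0.6745

Step 2: Solve for σ:
159.28 = 147 + 0.6745 × σ
σ = (159.28 - 147) / 0.6745
σ = 12.28 / 0.6745
σ = 18.2064

Verification: μ + z × σ = 147 + 0.6745 × 18.2064 = 159.28 ✓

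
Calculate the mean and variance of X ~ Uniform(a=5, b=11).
E[X] = 8.0000, Var(X) = 3.0000

We have X ~ Uniform(a=5, b=11).

For a Uniform distribution with a=5, b=11:

Expected value:
E[X] = 8.0000

Variance:
Var(X) = 3.0000

Standard deviation:
σ = √Var(X) = 1.7321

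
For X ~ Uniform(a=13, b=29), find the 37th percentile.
18.9200

We have X ~ Uniform(a=13, b=29).

We want to find x such that P(X ≤ x) = 0.37.

This is the 37th percentile, which means 37% of values fall below this point.

Using the inverse CDF (quantile function):
x = F⁻¹(0.37) = 18.9200

Verification: P(X ≤ 18.9200) = 0.37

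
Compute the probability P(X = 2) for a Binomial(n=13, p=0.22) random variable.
0.245460

We have X ~ Binomial(n=13, p=0.22).

For a Binomial distribution, the PMF gives us the probability of each outcome.

Using the PMF formula:
P(X = 2) = 0.245460

Rounded to 4 decimal places: 0.2455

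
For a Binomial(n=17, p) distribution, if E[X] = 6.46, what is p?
p = 0.38

For a Binomial(n, p) distribution:
E[X] = n × p

Given n = 17 and E[X] = 6.46:
6.46 = 17 × p
p = 6.46 / 17 = 0.38

Verification: Binomial(17, 0.38) has E[X] = 6.46 ✓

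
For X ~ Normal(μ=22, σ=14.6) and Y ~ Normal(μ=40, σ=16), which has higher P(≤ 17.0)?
X has higher probability (P(X ≤ 17.0) = 0.3660 > P(Y ≤ 17.0) = 0.0753)

Compute P(≤ 17.0) for each distribution:

X ~ Normal(μ=22, σ=14.6):
P(X ≤ 17.0) = 0.3660

Y ~ Normal(μ=40, σ=16):
P(Y ≤ 17.0) = 0.0753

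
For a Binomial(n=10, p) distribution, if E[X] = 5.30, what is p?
p = 0.53

For a Binomial(n, p) distribution:
E[X] = n × p

Given n = 10 and E[X] = 5.30:
5.30 = 10 × p
p = 5.30 / 10 = 0.53

Verification: Binomial(10, 0.53) has E[X] = 5.30 ✓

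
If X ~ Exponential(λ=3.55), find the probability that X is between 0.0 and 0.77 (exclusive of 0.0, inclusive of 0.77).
0.935009

We have X ~ Exponential(λ=3.55).

To find P(0.0 < X ≤ 0.77), we use:
P(0.0 < X ≤ 0.77) = P(X ≤ 0.77) - P(X ≤ 0.0)
                 = F(0.77) - F(0.0)
                 = 0.935009 - 0.000000
                 = 0.935009

So there's approximately a 93.5% chance that X falls in this range.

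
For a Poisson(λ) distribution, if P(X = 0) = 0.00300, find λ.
λ = 5.8091

For a Poisson(λ) distribution, the PMF at 0 is:
P(X = 0) = λ^0 e^(-λ) / 0! = e^(-λ)

Given P(X = 0) = 0.00300:
e^(-λ) = 0.00300
-λ = ln(0.00300)
λ = -ln(0.00300) = 5.8091

Verification: e^(-5.8091) = 0.00300 ✓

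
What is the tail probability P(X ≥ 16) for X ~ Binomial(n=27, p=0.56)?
0.444673

We have X ~ Binomial(n=27, p=0.56).

For discrete distributions, P(X ≥ 16) = 1 - P(X ≤ 15).

P(X ≤ 15) = 0.555327
P(X ≥ 16) = 1 - 0.555327 = 0.444673

So there's approximately a 44.5% chance that X is at least 16.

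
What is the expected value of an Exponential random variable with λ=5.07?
0.1972

We have X ~ Exponential(λ=5.07).

For an Exponential distribution with λ=5.07:
E[X] = 0.1972

This is the expected (average) value of X.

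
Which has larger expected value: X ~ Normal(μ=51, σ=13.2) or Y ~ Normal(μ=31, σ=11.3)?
X has larger mean (51.0000 > 31.0000)

Compute the expected value for each distribution:

X ~ Normal(μ=51, σ=13.2):
E[X] = 51.0000

Y ~ Normal(μ=31, σ=11.3):
E[Y] = 31.0000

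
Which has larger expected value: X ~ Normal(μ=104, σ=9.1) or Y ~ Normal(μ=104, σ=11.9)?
They have equal mean (104.0000)

Compute the expected value for each distribution:

X ~ Normal(μ=104, σ=9.1):
E[X] = 104.0000

Y ~ Normal(μ=104, σ=11.9):
E[Y] = 104.0000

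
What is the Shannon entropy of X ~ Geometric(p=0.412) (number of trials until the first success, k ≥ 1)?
1.6446 nats

We have X ~ Geometric(p=0.412) (number of trials until the first success, k ≥ 1).

The Shannon entropy measures the uncertainty or information content of the distribution.

For a Geometric distribution with p=0.412 (number of trials until the first success, k ≥ 1):
H(X) = 1.6446 nats

(In bits, this would be 2.3727 bits.)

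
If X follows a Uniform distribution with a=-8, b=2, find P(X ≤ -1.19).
0.681000

We have X ~ Uniform(a=-8, b=2).

The CDF gives us P(X ≤ k).

Using the CDF:
P(X ≤ -1.19) = 0.681000

This means there's approximately a 68.1% chance that X is at most -1.19.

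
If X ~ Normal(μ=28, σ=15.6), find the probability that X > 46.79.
0.114201

We have X ~ Normal(μ=28, σ=15.6).

P(X > 46.79) = 1 - P(X ≤ 46.79)
                = 1 - F(46.79)
                = 1 - 0.885799
                = 0.114201

So there's approximately a 11.4% chance that X exceeds 46.79.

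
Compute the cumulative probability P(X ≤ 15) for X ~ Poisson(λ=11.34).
0.888134

We have X ~ Poisson(λ=11.34).

The CDF gives us P(X ≤ k).

Using the CDF:
P(X ≤ 15) = 0.888134

This means there's approximately a 88.8% chance that X is at most 15.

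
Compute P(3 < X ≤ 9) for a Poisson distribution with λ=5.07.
0.710225

We have X ~ Poisson(λ=5.07).

To find P(3 < X ≤ 9), we use:
P(3 < X ≤ 9) = P(X ≤ 9) - P(X ≤ 3)
                 = F(9) - F(3)
                 = 0.965562 - 0.255337
                 = 0.710225

So there's approximately a 71.0% chance that X falls in this range.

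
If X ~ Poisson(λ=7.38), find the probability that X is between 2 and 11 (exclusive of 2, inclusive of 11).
0.905377

We have X ~ Poisson(λ=7.38).

To find P(2 < X ≤ 11), we use:
P(2 < X ≤ 11) = P(X ≤ 11) - P(X ≤ 2)
                 = F(11) - F(2)
                 = 0.927585 - 0.022208
                 = 0.905377

So there's approximately a 90.5% chance that X falls in this range.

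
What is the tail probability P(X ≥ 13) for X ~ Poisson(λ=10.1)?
0.218015

We have X ~ Poisson(λ=10.1).

For discrete distributions, P(X ≥ 13) = 1 - P(X ≤ 12).

P(X ≤ 12) = 0.781985
P(X ≥ 13) = 1 - 0.781985 = 0.218015

So there's approximately a 21.8% chance that X is at least 13.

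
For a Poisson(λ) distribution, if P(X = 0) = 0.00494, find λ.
λ = 5.3104

For a Poisson(λ) distribution, the PMF at 0 is:
P(X = 0) = λ^0 e^(-λ) / 0! = e^(-λ)

Given P(X = 0) = 0.00494:
e^(-λ) = 0.00494
-λ = ln(0.00494)
λ = -ln(0.00494) = 5.3104

Verification: e^(-5.3104) = 0.00494 ✓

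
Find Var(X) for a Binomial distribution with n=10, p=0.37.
2.3310

We have X ~ Binomial(n=10, p=0.37).

For a Binomial distribution with n=10, p=0.37:
Var(X) = 2.3310

The variance measures the spread of the distribution around the mean.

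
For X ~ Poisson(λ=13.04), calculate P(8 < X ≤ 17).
0.790310

We have X ~ Poisson(λ=13.04).

To find P(8 < X ≤ 17), we use:
P(8 < X ≤ 17) = P(X ≤ 17) - P(X ≤ 8)
                 = F(17) - F(8)
                 = 0.888253 - 0.097943
                 = 0.790310

So there's approximately a 79.0% chance that X falls in this range.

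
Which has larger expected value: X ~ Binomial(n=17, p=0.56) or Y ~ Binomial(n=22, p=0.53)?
Y has larger mean (11.6600 > 9.5200)

Compute the expected value for each distribution:

X ~ Binomial(n=17, p=0.56):
E[X] = 9.5200

Y ~ Binomial(n=22, p=0.53):
E[Y] = 11.6600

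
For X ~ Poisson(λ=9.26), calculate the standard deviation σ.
3.0430

We have X ~ Poisson(λ=9.26).

For a Poisson distribution with λ=9.26:
σ = √Var(X) = 3.0430

The standard deviation is the square root of the variance.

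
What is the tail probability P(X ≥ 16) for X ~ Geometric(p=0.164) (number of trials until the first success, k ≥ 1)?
0.068092

We have X ~ Geometric(p=0.164) (number of trials until the first success, k ≥ 1).

For discrete distributions, P(X ≥ 16) = 1 - P(X ≤ 15).

P(X ≤ 15) = 0.931908
P(X ≥ 16) = 1 - 0.931908 = 0.068092

So there's approximately a 6.8% chance that X is at least 16.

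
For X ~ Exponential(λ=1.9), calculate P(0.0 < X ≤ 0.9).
0.819134

We have X ~ Exponential(λ=1.9).

To find P(0.0 < X ≤ 0.9), we use:
P(0.0 < X ≤ 0.9) = P(X ≤ 0.9) - P(X ≤ 0.0)
                 = F(0.9) - F(0.0)
                 = 0.819134 - 0.000000
                 = 0.819134

So there's approximately a 81.9% chance that X falls in this range.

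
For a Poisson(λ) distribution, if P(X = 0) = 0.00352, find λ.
λ = 5.6493

For a Poisson(λ) distribution, the PMF at 0 is:
P(X = 0) = λ^0 e^(-λ) / 0! = e^(-λ)

Given P(X = 0) = 0.00352:
e^(-λ) = 0.00352
-λ = ln(0.00352)
λ = -ln(0.00352) = 5.6493

Verification: e^(-5.6493) = 0.00352 ✓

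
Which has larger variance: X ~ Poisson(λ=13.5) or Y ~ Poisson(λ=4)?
X has larger variance (13.5000 > 4.0000)

Compute the variance for each distribution:

X ~ Poisson(λ=13.5):
Var(X) = 13.5000

Y ~ Poisson(λ=4):
Var(Y) = 4.0000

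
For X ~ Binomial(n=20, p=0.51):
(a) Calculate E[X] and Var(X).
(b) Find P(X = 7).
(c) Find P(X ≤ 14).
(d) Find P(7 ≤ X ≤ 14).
(a) E[X] = 10.2000, Var(X) = 4.9980
(b) P(X = 7) = 0.065306
(c) P(X ≤ 14) = 0.974452
(d) P(7 ≤ X ≤ 14) = 0.926439

We have X ~ Binomial(n=20, p=0.51).

(a) Moments:
E[X] = 10.2000
Var(X) = 4.9980
σ = √Var(X) = 2.2356

(b) Point probability using PMF:
P(X = 7) = 0.065306

(c) Cumulative probability using CDF:
P(X ≤ 14) = F(14) = 0.974452

(d) Range probability:
P(7 ≤ X ≤ 14) = P(X ≤ 14) - P(X ≤ 6)
                   = F(14) - F(6)
                   = 0.974452 - 0.048013
                   = 0.926439

This means approximately 92.6% of outcomes fall in the interval [7, 14].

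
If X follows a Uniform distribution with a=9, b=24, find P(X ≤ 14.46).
0.364000

We have X ~ Uniform(a=9, b=24).

The CDF gives us P(X ≤ k).

Using the CDF:
P(X ≤ 14.46) = 0.364000

This means there's approximately a 36.4% chance that X is at most 14.46.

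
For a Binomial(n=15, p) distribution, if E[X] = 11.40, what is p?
p = 0.76

For a Binomial(n, p) distribution:
E[X] = n × p

Given n = 15 and E[X] = 11.40:
11.40 = 15 × p
p = 11.40 / 15 = 0.76

Verification: Binomial(15, 0.76) has E[X] = 11.40 ✓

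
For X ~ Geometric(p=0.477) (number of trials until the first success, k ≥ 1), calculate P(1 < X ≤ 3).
0.379944

We have X ~ Geometric(p=0.477) (number of trials until the first success, k ≥ 1).

To find P(1 < X ≤ 3), we use:
P(1 < X ≤ 3) = P(X ≤ 3) - P(X ≤ 1)
                 = F(3) - F(1)
                 = 0.856944 - 0.477000
                 = 0.379944

So there's approximately a 38.0% chance that X falls in this range.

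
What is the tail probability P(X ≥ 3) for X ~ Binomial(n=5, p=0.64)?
0.749103

We have X ~ Binomial(n=5, p=0.64).

For discrete distributions, P(X ≥ 3) = 1 - P(X ≤ 2).

P(X ≤ 2) = 0.250897
P(X ≥ 3) = 1 - 0.250897 = 0.749103

So there's approximately a 74.9% chance that X is at least 3.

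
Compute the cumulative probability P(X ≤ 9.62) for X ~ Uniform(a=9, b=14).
0.124000

We have X ~ Uniform(a=9, b=14).

The CDF gives us P(X ≤ k).

Using the CDF:
P(X ≤ 9.62) = 0.124000

This means there's approximately a 12.4% chance that X is at most 9.62.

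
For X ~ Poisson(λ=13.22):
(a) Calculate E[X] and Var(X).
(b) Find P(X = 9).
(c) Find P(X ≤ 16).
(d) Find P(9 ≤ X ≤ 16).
(a) E[X] = 13.2200, Var(X) = 13.2200
(b) P(X = 9) = 0.061652
(c) P(X ≤ 16) = 0.819282
(d) P(9 ≤ X ≤ 16) = 0.729167

We have X ~ Poisson(λ=13.22).

(a) Moments:
E[X] = 13.2200
Var(X) = 13.2200
σ = √Var(X) = 3.6359

(b) Point probability using PMF:
P(X = 9) = 0.061652

(c) Cumulative probability using CDF:
P(X ≤ 16) = F(16) = 0.819282

(d) Range probability:
P(9 ≤ X ≤ 16) = P(X ≤ 16) - P(X ≤ 8)
                   = F(16) - F(8)
                   = 0.819282 - 0.090115
                   = 0.729167

This means approximately 72.9% of outcomes fall in the interval [9, 16].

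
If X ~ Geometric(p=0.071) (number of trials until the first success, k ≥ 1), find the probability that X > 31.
0.101973

We have X ~ Geometric(p=0.071) (number of trials until the first success, k ≥ 1).

P(X > 31) = 1 - P(X ≤ 31)
                = 1 - F(31)
                = 1 - 0.898027
                = 0.101973

So there's approximately a 10.2% chance that X exceeds 31.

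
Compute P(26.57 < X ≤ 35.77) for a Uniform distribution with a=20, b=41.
0.438095

We have X ~ Uniform(a=20, b=41).

To find P(26.57 < X ≤ 35.77), we use:
P(26.57 < X ≤ 35.77) = P(X ≤ 35.77) - P(X ≤ 26.57)
                 = F(35.77) - F(26.57)
                 = 0.750952 - 0.312857
                 = 0.438095

So there's approximately a 43.8% chance that X falls in this range.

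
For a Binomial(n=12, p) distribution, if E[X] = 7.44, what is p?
p = 0.62

For a Binomial(n, p) distribution:
E[X] = n × p

Given n = 12 and E[X] = 7.44:
7.44 = 12 × p
p = 7.44 / 12 = 0.62

Verification: Binomial(12, 0.62) has E[X] = 7.44 ✓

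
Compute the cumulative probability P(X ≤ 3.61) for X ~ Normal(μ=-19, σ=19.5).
0.876871

We have X ~ Normal(μ=-19, σ=19.5).

The CDF gives us P(X ≤ k).

Using the CDF:
P(X ≤ 3.61) = 0.876871

This means there's approximately a 87.7% chance that X is at most 3.61.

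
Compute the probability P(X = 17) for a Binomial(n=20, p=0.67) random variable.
0.045260

We have X ~ Binomial(n=20, p=0.67).

For a Binomial distribution, the PMF gives us the probability of each outcome.

Using the PMF formula:
P(X = 17) = 0.045260

Rounded to 4 decimal places: 0.0453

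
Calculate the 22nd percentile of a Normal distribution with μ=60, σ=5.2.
55.9846

We have X ~ Normal(μ=60, σ=5.2).

We want to find x such that P(X ≤ x) = 0.22.

This is the 22nd percentile, which means 22% of values fall below this point.

Using the inverse CDF (quantile function):
x = F⁻¹(0.22) = 55.9846

Verification: P(X ≤ 55.9846) = 0.22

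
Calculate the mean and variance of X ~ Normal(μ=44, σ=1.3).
E[X] = 44.0000, Var(X) = 1.6900

We have X ~ Normal(μ=44, σ=1.3).

For a Normal distribution with μ=44, σ=1.3:

Expected value:
E[X] = 44.0000

Variance:
Var(X) = 1.6900

Standard deviation:
σ = √Var(X) = 1.3000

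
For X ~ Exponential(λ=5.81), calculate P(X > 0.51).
0.051659

We have X ~ Exponential(λ=5.81).

P(X > 0.51) = 1 - P(X ≤ 0.51)
                = 1 - F(0.51)
                = 1 - 0.948341
                = 0.051659

So there's approximately a 5.2% chance that X exceeds 0.51.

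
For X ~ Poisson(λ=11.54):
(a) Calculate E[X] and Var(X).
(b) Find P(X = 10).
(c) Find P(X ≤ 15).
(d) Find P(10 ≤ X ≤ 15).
(a) E[X] = 11.5400, Var(X) = 11.5400
(b) P(X = 10) = 0.112341
(c) P(X ≤ 15) = 0.875758
(d) P(10 ≤ X ≤ 15) = 0.590875

We have X ~ Poisson(λ=11.54).

(a) Moments:
E[X] = 11.5400
Var(X) = 11.5400
σ = √Var(X) = 3.3971

(b) Point probability using PMF:
P(X = 10) = 0.112341

(c) Cumulative probability using CDF:
P(X ≤ 15) = F(15) = 0.875758

(d) Range probability:
P(10 ≤ X ≤ 15) = P(X ≤ 15) - P(X ≤ 9)
                   = F(15) - F(9)
                   = 0.875758 - 0.284883
                   = 0.590875

This means approximately 59.1% of outcomes fall in the interval [10, 15].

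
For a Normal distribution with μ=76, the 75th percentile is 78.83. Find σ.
σ = 4.1958

For X ~ Normal(μ, σ), the p-th percentile satisfies x = μ + z_p × σ,
where z_p = Φ⁻¹(p) is the standard normal quantile.

Step 1: z_{0.75} = Φ⁻¹(0.75) = 0.6745

Step 2: Solve for σ:
78.83 = 76 + 0.6745 × σ
σ = (78.83 - 76) / 0.6745
σ = 2.83 / 0.6745
σ = 4.1958

Verification: μ + z × σ = 76 + 0.6745 × 4.1958 = 78.83 ✓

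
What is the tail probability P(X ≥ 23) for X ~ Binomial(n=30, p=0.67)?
0.176513

We have X ~ Binomial(n=30, p=0.67).

For discrete distributions, P(X ≥ 23) = 1 - P(X ≤ 22).

P(X ≤ 22) = 0.823487
P(X ≥ 23) = 1 - 0.823487 = 0.176513

So there's approximately a 17.7% chance that X is at least 23.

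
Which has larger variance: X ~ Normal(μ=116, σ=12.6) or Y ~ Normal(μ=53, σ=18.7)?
Y has larger variance (349.6900 > 158.7600)

Compute the variance for each distribution:

X ~ Normal(μ=116, σ=12.6):
Var(X) = 158.7600

Y ~ Normal(μ=53, σ=18.7):
Var(Y) = 349.6900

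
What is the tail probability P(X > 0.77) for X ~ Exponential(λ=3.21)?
0.084441

We have X ~ Exponential(λ=3.21).

P(X > 0.77) = 1 - P(X ≤ 0.77)
                = 1 - F(0.77)
                = 1 - 0.915559
                = 0.084441

So there's approximately a 8.4% chance that X exceeds 0.77.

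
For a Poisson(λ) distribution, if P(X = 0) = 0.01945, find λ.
λ = 3.9399

For a Poisson(λ) distribution, the PMF at 0 is:
P(X = 0) = λ^0 e^(-λ) / 0! = e^(-λ)

Given P(X = 0) = 0.01945:
e^(-λ) = 0.01945
-λ = ln(0.01945)
λ = -ln(0.01945) = 3.9399

Verification: e^(-3.9399) = 0.01945 ✓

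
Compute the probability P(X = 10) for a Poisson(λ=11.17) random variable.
0.117408

We have X ~ Poisson(λ=11.17).

For a Poisson distribution, the PMF gives us the probability of each outcome.

Using the PMF formula:
P(X = 10) = 0.117408

Rounded to 4 decimal places: 0.1174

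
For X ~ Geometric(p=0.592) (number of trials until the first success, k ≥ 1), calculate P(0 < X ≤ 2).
0.833536

We have X ~ Geometric(p=0.592) (number of trials until the first success, k ≥ 1).

To find P(0 < X ≤ 2), we use:
P(0 < X ≤ 2) = P(X ≤ 2) - P(X ≤ 0)
                 = F(2) - F(0)
                 = 0.833536 - 0.000000
                 = 0.833536

So there's approximately a 83.4% chance that X falls in this range.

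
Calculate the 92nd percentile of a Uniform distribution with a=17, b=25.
24.3600

We have X ~ Uniform(a=17, b=25).

We want to find x such that P(X ≤ x) = 0.92.

This is the 92nd percentile, which means 92% of values fall below this point.

Using the inverse CDF (quantile function):
x = F⁻¹(0.92) = 24.3600

Verification: P(X ≤ 24.3600) = 0.92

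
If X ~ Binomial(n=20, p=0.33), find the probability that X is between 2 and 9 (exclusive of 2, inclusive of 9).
0.894501

We have X ~ Binomial(n=20, p=0.33).

To find P(2 < X ≤ 9), we use:
P(2 < X ≤ 9) = P(X ≤ 9) - P(X ≤ 2)
                 = F(9) - F(2)
                 = 0.913422 - 0.018921
                 = 0.894501

So there's approximately a 89.5% chance that X falls in this range.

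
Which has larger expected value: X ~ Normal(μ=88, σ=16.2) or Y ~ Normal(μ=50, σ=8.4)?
X has larger mean (88.0000 > 50.0000)

Compute the expected value for each distribution:

X ~ Normal(μ=88, σ=16.2):
E[X] = 88.0000

Y ~ Normal(μ=50, σ=8.4):
E[Y] = 50.0000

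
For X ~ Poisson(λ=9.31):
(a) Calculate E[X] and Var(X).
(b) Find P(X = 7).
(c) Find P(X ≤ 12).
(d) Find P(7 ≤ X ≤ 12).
(a) E[X] = 9.3100, Var(X) = 9.3100
(b) P(X = 7) = 0.108877
(c) P(X ≤ 12) = 0.852066
(d) P(7 ≤ X ≤ 12) = 0.672083

We have X ~ Poisson(λ=9.31).

(a) Moments:
E[X] = 9.3100
Var(X) = 9.3100
σ = √Var(X) = 3.0512

(b) Point probability using PMF:
P(X = 7) = 0.108877

(c) Cumulative probability using CDF:
P(X ≤ 12) = F(12) = 0.852066

(d) Range probability:
P(7 ≤ X ≤ 12) = P(X ≤ 12) - P(X ≤ 6)
                   = F(12) - F(6)
                   = 0.852066 - 0.179983
                   = 0.672083

This means approximately 67.2% of outcomes fall in the interval [7, 12].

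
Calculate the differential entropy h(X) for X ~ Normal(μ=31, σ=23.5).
4.5759 nats

We have X ~ Normal(μ=31, σ=23.5).

The differential entropy measures the uncertainty or information content of the distribution.

For a Normal distribution with μ=31, σ=23.5:
h(X) = 4.5759 nats

(In bits, this would be 6.6017 bits.)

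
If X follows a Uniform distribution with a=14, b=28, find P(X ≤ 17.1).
0.221429

We have X ~ Uniform(a=14, b=28).

The CDF gives us P(X ≤ k).

Using the CDF:
P(X ≤ 17.1) = 0.221429

This means there's approximately a 22.1% chance that X is at most 17.1.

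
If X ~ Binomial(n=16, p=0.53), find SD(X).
1.9964

We have X ~ Binomial(n=16, p=0.53).

For a Binomial distribution with n=16, p=0.53:
σ = √Var(X) = 1.9964

The standard deviation is the square root of the variance.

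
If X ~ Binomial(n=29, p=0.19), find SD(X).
2.1126

We have X ~ Binomial(n=29, p=0.19).

For a Binomial distribution with n=29, p=0.19:
σ = √Var(X) = 2.1126

The standard deviation is the square root of the variance.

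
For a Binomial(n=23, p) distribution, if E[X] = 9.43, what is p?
p = 0.41

For a Binomial(n, p) distribution:
E[X] = n × p

Given n = 23 and E[X] = 9.43:
9.43 = 23 × p
p = 9.43 / 23 = 0.41

Verification: Binomial(23, 0.41) has E[X] = 9.43 ✓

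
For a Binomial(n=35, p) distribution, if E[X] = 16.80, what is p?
p = 0.48

For a Binomial(n, p) distribution:
E[X] = n × p

Given n = 35 and E[X] = 16.80:
16.80 = 35 × p
p = 16.80 / 35 = 0.48

Verification: Binomial(35, 0.48) has E[X] = 16.80 ✓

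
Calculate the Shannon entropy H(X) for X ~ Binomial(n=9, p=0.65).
1.7701 nats

We have X ~ Binomial(n=9, p=0.65).

The Shannon entropy measures the uncertainty or information content of the distribution.

For a Binomial distribution with n=9, p=0.65:
H(X) = 1.7701 nats

(In bits, this would be 2.5537 bits.)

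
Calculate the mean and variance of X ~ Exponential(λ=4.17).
E[X] = 0.2398, Var(X) = 0.0575

We have X ~ Exponential(λ=4.17).

For an Exponential distribution with λ=4.17:

Expected value:
E[X] = 0.2398

Variance:
Var(X) = 0.0575

Standard deviation:
σ = √Var(X) = 0.2398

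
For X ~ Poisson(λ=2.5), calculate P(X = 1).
0.205212

We have X ~ Poisson(λ=2.5).

For a Poisson distribution, the PMF gives us the probability of each outcome.

Using the PMF formula:
P(X = 1) = 0.205212

Rounded to 4 decimal places: 0.2052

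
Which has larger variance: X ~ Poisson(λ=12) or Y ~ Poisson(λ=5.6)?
X has larger variance (12.0000 > 5.6000)

Compute the variance for each distribution:

X ~ Poisson(λ=12):
Var(X) = 12.0000

Y ~ Poisson(λ=5.6):
Var(Y) = 5.6000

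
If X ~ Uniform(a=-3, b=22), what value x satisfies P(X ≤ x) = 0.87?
18.7500

We have X ~ Uniform(a=-3, b=22).

We want to find x such that P(X ≤ x) = 0.87.

This is the 87th percentile, which means 87% of values fall below this point.

Using the inverse CDF (quantile function):
x = F⁻¹(0.87) = 18.7500

Verification: P(X ≤ 18.7500) = 0.87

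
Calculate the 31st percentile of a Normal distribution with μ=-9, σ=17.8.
-17.8261

We have X ~ Normal(μ=-9, σ=17.8).

We want to find x such that P(X ≤ x) = 0.31.

This is the 31st percentile, which means 31% of values fall below this point.

Using the inverse CDF (quantile function):
x = F⁻¹(0.31) = -17.8261

Verification: P(X ≤ -17.8261) = 0.31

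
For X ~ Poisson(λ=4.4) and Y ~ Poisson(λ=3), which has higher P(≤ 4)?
Y has higher probability (P(Y ≤ 4) = 0.8153 > P(X ≤ 4) = 0.5512)

Compute P(≤ 4) for each distribution:

X ~ Poisson(λ=4.4):
P(X ≤ 4) = 0.5512

Y ~ Poisson(λ=3):
P(Y ≤ 4) = 0.8153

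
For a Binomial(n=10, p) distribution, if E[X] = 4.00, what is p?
p = 0.4

For a Binomial(n, p) distribution:
E[X] = n × p

Given n = 10 and E[X] = 4.00:
4.00 = 10 × p
p = 4.00 / 10 = 0.4

Verification: Binomial(10, 0.4) has E[X] = 4.00 ✓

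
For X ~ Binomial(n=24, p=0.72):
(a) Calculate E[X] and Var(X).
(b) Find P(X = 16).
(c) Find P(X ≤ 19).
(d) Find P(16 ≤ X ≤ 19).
(a) E[X] = 17.2800, Var(X) = 4.8384
(b) P(X = 16) = 0.144927
(c) P(X ≤ 19) = 0.843996
(d) P(16 ≤ X ≤ 19) = 0.638084

We have X ~ Binomial(n=24, p=0.72).

(a) Moments:
E[X] = 17.2800
Var(X) = 4.8384
σ = √Var(X) = 2.1996

(b) Point probability using PMF:
P(X = 16) = 0.144927

(c) Cumulative probability using CDF:
P(X ≤ 19) = F(19) = 0.843996

(d) Range probability:
P(16 ≤ X ≤ 19) = P(X ≤ 19) - P(X ≤ 15)
                   = F(19) - F(15)
                   = 0.843996 - 0.205911
                   = 0.638084

This means approximately 63.8% of outcomes fall in the interval [16, 19].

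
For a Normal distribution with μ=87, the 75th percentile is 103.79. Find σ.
σ = 24.8929

For X ~ Normal(μ, σ), the p-th percentile satisfies x = μ + z_p × σ,
where z_p = Φ⁻¹(p) is the standard normal quantile.

Step 1: z_{0.75} = Φ⁻¹(0.75) = 0.6745

Step 2: Solve for σ:
103.79 = 87 + 0.6745 × σ
σ = (103.79 - 87) / 0.6745
σ = 16.79 / 0.6745
σ = 24.8929

Verification: μ + z × σ = 87 + 0.6745 × 24.8929 = 103.79 ✓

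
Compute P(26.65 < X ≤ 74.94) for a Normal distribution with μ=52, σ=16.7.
0.850714

We have X ~ Normal(μ=52, σ=16.7).

To find P(26.65 < X ≤ 74.94), we use:
P(26.65 < X ≤ 74.94) = P(X ≤ 74.94) - P(X ≤ 26.65)
                 = F(74.94) - F(26.65)
                 = 0.915225 - 0.064512
                 = 0.850714

So there's approximately a 85.1% chance that X falls in this range.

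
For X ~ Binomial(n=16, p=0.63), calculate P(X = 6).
0.024076

We have X ~ Binomial(n=16, p=0.63).

For a Binomial distribution, the PMF gives us the probability of each outcome.

Using the PMF formula:
P(X = 6) = 0.024076

Rounded to 4 decimal places: 0.0241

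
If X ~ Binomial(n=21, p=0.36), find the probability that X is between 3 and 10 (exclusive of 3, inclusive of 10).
0.880564

We have X ~ Binomial(n=21, p=0.36).

To find P(3 < X ≤ 10), we use:
P(3 < X ≤ 10) = P(X ≤ 10) - P(X ≤ 3)
                 = F(10) - F(3)
                 = 0.907444 - 0.026880
                 = 0.880564

So there's approximately a 88.1% chance that X falls in this range.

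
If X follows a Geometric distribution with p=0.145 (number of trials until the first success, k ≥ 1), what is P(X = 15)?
0.016177

We have X ~ Geometric(p=0.145) (number of trials until the first success, k ≥ 1).

For a Geometric distribution, the PMF gives us the probability of each outcome.

Using the PMF formula:
P(X = 15) = 0.016177

Rounded to 4 decimal places: 0.0162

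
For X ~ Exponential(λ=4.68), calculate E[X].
0.2137

We have X ~ Exponential(λ=4.68).

For an Exponential distribution with λ=4.68:
E[X] = 0.2137

This is the expected (average) value of X.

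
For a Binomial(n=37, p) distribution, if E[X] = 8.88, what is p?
p = 0.24

For a Binomial(n, p) distribution:
E[X] = n × p

Given n = 37 and E[X] = 8.88:
8.88 = 37 × p
p = 8.88 / 37 = 0.24

Verification: Binomial(37, 0.24) has E[X] = 8.88 ✓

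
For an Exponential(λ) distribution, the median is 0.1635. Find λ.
λ = 4.2394

For X ~ Exponential(λ), the CDF is F(x) = 1 - e^(-λx).
The median m satisfies F(m) = 0.5:
1 - e^(-λm) = 0.5
e^(-λm) = 0.5
λm = ln(2)
m = ln(2) / λ

Given m = 0.1635:
λ = ln(2) / 0.1635 = 0.693147 / 0.1635 = 4.2394

Verification: ln(2) / 4.2394 = 0.1635 ✓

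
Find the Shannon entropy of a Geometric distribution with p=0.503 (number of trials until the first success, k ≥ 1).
1.3780 nats

We have X ~ Geometric(p=0.503) (number of trials until the first success, k ≥ 1).

The Shannon entropy measures the uncertainty or information content of the distribution.

For a Geometric distribution with p=0.503 (number of trials until the first success, k ≥ 1):
H(X) = 1.3780 nats

(In bits, this would be 1.9880 bits.)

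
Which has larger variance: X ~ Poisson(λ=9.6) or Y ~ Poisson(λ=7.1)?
X has larger variance (9.6000 > 7.1000)

Compute the variance for each distribution:

X ~ Poisson(λ=9.6):
Var(X) = 9.6000

Y ~ Poisson(λ=7.1):
Var(Y) = 7.1000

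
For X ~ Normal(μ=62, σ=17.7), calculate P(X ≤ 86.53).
0.917108

We have X ~ Normal(μ=62, σ=17.7).

The CDF gives us P(X ≤ k).

Using the CDF:
P(X ≤ 86.53) = 0.917108

This means there's approximately a 91.7% chance that X is at most 86.53.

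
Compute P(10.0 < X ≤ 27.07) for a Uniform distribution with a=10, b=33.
0.742174

We have X ~ Uniform(a=10, b=33).

To find P(10.0 < X ≤ 27.07), we use:
P(10.0 < X ≤ 27.07) = P(X ≤ 27.07) - P(X ≤ 10.0)
                 = F(27.07) - F(10.0)
                 = 0.742174 - 0.000000
                 = 0.742174

So there's approximately a 74.2% chance that X falls in this range.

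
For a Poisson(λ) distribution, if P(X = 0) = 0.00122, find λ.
λ = 6.7089

For a Poisson(λ) distribution, the PMF at 0 is:
P(X = 0) = λ^0 e^(-λ) / 0! = e^(-λ)

Given P(X = 0) = 0.00122:
e^(-λ) = 0.00122
-λ = ln(0.00122)
λ = -ln(0.00122) = 6.7089

Verification: e^(-6.7089) = 0.00122 ✓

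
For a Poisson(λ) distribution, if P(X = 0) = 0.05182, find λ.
λ = 2.9600

For a Poisson(λ) distribution, the PMF at 0 is:
P(X = 0) = λ^0 e^(-λ) / 0! = e^(-λ)

Given P(X = 0) = 0.05182:
e^(-λ) = 0.05182
-λ = ln(0.05182)
λ = -ln(0.05182) = 2.9600

Verification: e^(-2.9600) = 0.05182 ✓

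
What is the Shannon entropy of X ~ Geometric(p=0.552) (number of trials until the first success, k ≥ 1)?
1.2459 nats

We have X ~ Geometric(p=0.552) (number of trials until the first success, k ≥ 1).

The Shannon entropy measures the uncertainty or information content of the distribution.

For a Geometric distribution with p=0.552 (number of trials until the first success, k ≥ 1):
H(X) = 1.2459 nats

(In bits, this would be 1.7974 bits.)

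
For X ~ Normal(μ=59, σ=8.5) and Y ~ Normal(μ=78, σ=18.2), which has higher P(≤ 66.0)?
X has higher probability (P(X ≤ 66.0) = 0.7949 > P(Y ≤ 66.0) = 0.2548)

Compute P(≤ 66.0) for each distribution:

X ~ Normal(μ=59, σ=8.5):
P(X ≤ 66.0) = 0.7949

Y ~ Normal(μ=78, σ=18.2):
P(Y ≤ 66.0) = 0.2548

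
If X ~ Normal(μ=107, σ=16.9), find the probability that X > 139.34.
0.027835

We have X ~ Normal(μ=107, σ=16.9).

P(X > 139.34) = 1 - P(X ≤ 139.34)
                = 1 - F(139.34)
                = 1 - 0.972165
                = 0.027835

So there's approximately a 2.8% chance that X exceeds 139.34.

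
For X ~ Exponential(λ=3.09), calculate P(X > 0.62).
0.147224

We have X ~ Exponential(λ=3.09).

P(X > 0.62) = 1 - P(X ≤ 0.62)
                = 1 - F(0.62)
                = 1 - 0.852776
                = 0.147224

So there's approximately a 14.7% chance that X exceeds 0.62.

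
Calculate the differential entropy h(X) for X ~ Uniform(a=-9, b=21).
3.4012 nats

We have X ~ Uniform(a=-9, b=21).

The differential entropy measures the uncertainty or information content of the distribution.

For a Uniform distribution with a=-9, b=21:
h(X) = 3.4012 nats

(In bits, this would be 4.9069 bits.)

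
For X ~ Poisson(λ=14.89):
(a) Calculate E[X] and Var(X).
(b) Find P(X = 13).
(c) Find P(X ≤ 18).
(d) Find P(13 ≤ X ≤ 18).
(a) E[X] = 14.8900, Var(X) = 14.8900
(b) P(X = 13) = 0.096985
(c) P(X ≤ 18) = 0.827153
(d) P(13 ≤ X ≤ 18) = 0.550328

We have X ~ Poisson(λ=14.89).

(a) Moments:
E[X] = 14.8900
Var(X) = 14.8900
σ = √Var(X) = 3.8588

(b) Point probability using PMF:
P(X = 13) = 0.096985

(c) Cumulative probability using CDF:
P(X ≤ 18) = F(18) = 0.827153

(d) Range probability:
P(13 ≤ X ≤ 18) = P(X ≤ 18) - P(X ≤ 12)
                   = F(18) - F(12)
                   = 0.827153 - 0.276826
                   = 0.550328

This means approximately 55.0% of outcomes fall in the interval [13, 18].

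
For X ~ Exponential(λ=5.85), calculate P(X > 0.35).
0.129057

We have X ~ Exponential(λ=5.85).

P(X > 0.35) = 1 - P(X ≤ 0.35)
                = 1 - F(0.35)
                = 1 - 0.870943
                = 0.129057

So there's approximately a 12.9% chance that X exceeds 0.35.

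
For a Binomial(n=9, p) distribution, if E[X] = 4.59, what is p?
p = 0.51

For a Binomial(n, p) distribution:
E[X] = n × p

Given n = 9 and E[X] = 4.59:
4.59 = 9 × p
p = 4.59 / 9 = 0.51

Verification: Binomial(9, 0.51) has E[X] = 4.59 ✓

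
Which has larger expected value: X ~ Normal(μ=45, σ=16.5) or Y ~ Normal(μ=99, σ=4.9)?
Y has larger mean (99.0000 > 45.0000)

Compute the expected value for each distribution:

X ~ Normal(μ=45, σ=16.5):
E[X] = 45.0000

Y ~ Normal(μ=99, σ=4.9):
E[Y] = 99.0000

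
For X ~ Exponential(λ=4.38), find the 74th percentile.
0.3076

We have X ~ Exponential(λ=4.38).

We want to find x such that P(X ≤ x) = 0.74.

This is the 74th percentile, which means 74% of values fall below this point.

Using the inverse CDF (quantile function):
x = F⁻¹(0.74) = 0.3076

Verification: P(X ≤ 0.3076) = 0.74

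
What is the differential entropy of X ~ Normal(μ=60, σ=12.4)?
3.9366 nats

We have X ~ Normal(μ=60, σ=12.4).

The differential entropy measures the uncertainty or information content of the distribution.

For a Normal distribution with μ=60, σ=12.4:
h(X) = 3.9366 nats

(In bits, this would be 5.6794 bits.)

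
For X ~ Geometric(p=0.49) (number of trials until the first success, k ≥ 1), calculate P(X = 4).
0.064999

We have X ~ Geometric(p=0.49) (number of trials until the first success, k ≥ 1).

For a Geometric distribution, the PMF gives us the probability of each outcome.

Using the PMF formula:
P(X = 4) = 0.064999

Rounded to 4 decimal places: 0.0650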